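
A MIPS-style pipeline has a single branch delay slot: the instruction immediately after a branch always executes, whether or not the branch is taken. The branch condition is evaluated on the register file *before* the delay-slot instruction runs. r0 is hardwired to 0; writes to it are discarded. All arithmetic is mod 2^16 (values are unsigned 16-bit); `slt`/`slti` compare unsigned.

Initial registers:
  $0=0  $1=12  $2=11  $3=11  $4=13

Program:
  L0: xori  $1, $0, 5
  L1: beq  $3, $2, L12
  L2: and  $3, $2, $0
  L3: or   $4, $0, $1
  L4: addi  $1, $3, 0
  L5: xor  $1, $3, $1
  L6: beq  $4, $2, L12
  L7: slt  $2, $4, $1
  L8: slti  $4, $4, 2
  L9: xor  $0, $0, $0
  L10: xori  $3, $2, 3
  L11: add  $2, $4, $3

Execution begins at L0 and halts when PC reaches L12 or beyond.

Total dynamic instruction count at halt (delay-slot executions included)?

3

[0] xori  $1, $0, 5  →  {$0:0, $1:5, $2:11, $3:11, $4:13}
[1] beq  $3, $2, L12  →  {$0:0, $1:5, $2:11, $3:11, $4:13}  ⟨branch taken⟩
[2] and  $3, $2, $0  →  {$0:0, $1:5, $2:11, $3:0, $4:13}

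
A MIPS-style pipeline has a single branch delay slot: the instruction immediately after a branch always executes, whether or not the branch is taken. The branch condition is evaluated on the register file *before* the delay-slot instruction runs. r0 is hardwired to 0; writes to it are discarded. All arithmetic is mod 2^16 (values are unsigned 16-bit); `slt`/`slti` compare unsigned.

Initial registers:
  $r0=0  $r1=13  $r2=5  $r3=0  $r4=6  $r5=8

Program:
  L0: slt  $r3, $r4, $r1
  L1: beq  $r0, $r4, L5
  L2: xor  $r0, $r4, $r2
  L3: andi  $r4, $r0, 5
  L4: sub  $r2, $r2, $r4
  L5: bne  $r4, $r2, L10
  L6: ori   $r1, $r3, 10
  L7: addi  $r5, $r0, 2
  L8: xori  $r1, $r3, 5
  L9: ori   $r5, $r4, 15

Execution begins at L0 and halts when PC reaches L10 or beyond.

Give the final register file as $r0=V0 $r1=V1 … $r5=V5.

$r0=0 $r1=11 $r2=5 $r3=1 $r4=0 $r5=8

PC=0  slt  $r3, $r4, $r1     | $r0=0 $r1=13 $r2=5 $r3=1 $r4=6 $r5=8
PC=1  beq  $r0, $r4, L5      | $r0=0 $r1=13 $r2=5 $r3=1 $r4=6 $r5=8  [not taken]
PC=2  xor  $r0, $r4, $r2     | $r0=0 $r1=13 $r2=5 $r3=1 $r4=6 $r5=8
PC=3  andi  $r4, $r0, 5      | $r0=0 $r1=13 $r2=5 $r3=1 $r4=0 $r5=8
PC=4  sub  $r2, $r2, $r4     | $r0=0 $r1=13 $r2=5 $r3=1 $r4=0 $r5=8
PC=5  bne  $r4, $r2, L10     | $r0=0 $r1=13 $r2=5 $r3=1 $r4=0 $r5=8  [TAKEN]
PC=6  ori   $r1, $r3, 10     | $r0=0 $r1=11 $r2=5 $r3=1 $r4=0 $r5=8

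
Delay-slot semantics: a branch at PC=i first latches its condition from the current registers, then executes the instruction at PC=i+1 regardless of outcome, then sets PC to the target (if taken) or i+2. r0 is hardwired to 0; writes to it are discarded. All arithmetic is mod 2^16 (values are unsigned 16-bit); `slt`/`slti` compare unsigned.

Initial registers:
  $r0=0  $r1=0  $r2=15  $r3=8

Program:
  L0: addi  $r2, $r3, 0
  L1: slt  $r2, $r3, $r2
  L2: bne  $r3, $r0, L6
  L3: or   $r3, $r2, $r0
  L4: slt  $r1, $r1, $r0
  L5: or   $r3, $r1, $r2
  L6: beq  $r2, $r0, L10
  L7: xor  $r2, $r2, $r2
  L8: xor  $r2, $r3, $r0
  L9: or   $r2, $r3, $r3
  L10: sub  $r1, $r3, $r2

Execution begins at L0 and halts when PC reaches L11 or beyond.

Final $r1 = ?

0

  step pc=0: addi  $r2, $r3, 0  regs=(0,0,8,8)
  step pc=1: slt  $r2, $r3, $r2  regs=(0,0,0,8)
  step pc=2: bne  $r3, $r0, L6  cond=T  regs=(0,0,0,8)
  step pc=3: or   $r3, $r2, $r0  regs=(0,0,0,0)
  step pc=6: beq  $r2, $r0, L10  cond=T  regs=(0,0,0,0)
  step pc=7: xor  $r2, $r2, $r2  regs=(0,0,0,0)
  step pc=10: sub  $r1, $r3, $r2  regs=(0,0,0,0)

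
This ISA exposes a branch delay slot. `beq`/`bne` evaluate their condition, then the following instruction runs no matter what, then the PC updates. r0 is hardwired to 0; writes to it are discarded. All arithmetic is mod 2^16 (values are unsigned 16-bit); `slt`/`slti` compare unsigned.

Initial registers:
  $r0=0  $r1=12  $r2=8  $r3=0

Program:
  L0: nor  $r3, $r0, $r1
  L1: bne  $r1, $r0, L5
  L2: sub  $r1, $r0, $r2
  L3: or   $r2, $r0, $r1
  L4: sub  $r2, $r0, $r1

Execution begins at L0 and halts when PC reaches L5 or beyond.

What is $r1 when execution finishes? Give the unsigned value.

[0] nor  $r3, $r0, $r1  →  {$r0:0, $r1:12, $r2:8, $r3:65523}
[1] bne  $r1, $r0, L5  →  {$r0:0, $r1:12, $r2:8, $r3:65523}  ⟨branch taken⟩
[2] sub  $r1, $r0, $r2  →  {$r0:0, $r1:65528, $r2:8, $r3:65523}

65528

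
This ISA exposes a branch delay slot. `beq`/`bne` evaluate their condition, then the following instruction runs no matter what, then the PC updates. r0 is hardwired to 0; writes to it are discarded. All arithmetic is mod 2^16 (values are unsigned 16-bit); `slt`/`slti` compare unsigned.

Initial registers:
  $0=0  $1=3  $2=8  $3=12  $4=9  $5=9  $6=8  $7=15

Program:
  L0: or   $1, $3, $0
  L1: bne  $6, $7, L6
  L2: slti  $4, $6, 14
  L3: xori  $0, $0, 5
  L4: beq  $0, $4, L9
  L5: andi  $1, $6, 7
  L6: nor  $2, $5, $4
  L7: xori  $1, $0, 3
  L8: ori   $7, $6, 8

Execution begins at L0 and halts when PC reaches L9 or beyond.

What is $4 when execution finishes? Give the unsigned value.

1

#0 or   $1, $3, $0 ; 0/12/8/12/9/9/8/15
#1 bne  $6, $7, L6 ; 0/12/8/12/9/9/8/15 ; →target
#2 slti  $4, $6, 14 ; 0/12/8/12/1/9/8/15
#6 nor  $2, $5, $4 ; 0/12/65526/12/1/9/8/15
#7 xori  $1, $0, 3 ; 0/3/65526/12/1/9/8/15
#8 ori   $7, $6, 8 ; 0/3/65526/12/1/9/8/8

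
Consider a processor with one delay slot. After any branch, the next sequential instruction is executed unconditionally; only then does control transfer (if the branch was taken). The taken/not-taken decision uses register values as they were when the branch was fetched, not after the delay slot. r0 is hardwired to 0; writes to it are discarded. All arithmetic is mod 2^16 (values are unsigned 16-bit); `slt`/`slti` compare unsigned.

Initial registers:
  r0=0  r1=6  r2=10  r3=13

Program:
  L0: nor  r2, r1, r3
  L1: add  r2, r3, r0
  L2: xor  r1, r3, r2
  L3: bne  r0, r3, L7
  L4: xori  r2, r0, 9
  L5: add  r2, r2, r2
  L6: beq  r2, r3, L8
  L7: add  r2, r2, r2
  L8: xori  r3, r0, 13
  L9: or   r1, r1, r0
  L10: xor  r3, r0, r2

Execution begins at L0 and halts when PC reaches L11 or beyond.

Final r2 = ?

18

PC=0  nor  r2, r1, r3        | r0=0 r1=6 r2=65520 r3=13
PC=1  add  r2, r3, r0        | r0=0 r1=6 r2=13 r3=13
PC=2  xor  r1, r3, r2        | r0=0 r1=0 r2=13 r3=13
PC=3  bne  r0, r3, L7        | r0=0 r1=0 r2=13 r3=13  [TAKEN]
PC=4  xori  r2, r0, 9        | r0=0 r1=0 r2=9 r3=13
PC=7  add  r2, r2, r2        | r0=0 r1=0 r2=18 r3=13
PC=8  xori  r3, r0, 13       | r0=0 r1=0 r2=18 r3=13
PC=9  or   r1, r1, r0        | r0=0 r1=0 r2=18 r3=13
PC=10 xor  r3, r0, r2        | r0=0 r1=0 r2=18 r3=18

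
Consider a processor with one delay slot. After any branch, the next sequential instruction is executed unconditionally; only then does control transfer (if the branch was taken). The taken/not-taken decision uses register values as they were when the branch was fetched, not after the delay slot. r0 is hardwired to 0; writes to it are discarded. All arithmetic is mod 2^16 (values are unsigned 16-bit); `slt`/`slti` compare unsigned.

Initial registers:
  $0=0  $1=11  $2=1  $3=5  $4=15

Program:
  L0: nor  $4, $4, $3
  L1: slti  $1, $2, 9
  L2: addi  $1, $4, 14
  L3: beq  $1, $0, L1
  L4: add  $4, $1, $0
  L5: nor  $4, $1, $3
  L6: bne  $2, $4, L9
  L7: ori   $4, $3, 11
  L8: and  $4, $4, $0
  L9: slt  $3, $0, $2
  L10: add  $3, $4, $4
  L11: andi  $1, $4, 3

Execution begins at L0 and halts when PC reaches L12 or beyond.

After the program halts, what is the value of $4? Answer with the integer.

PC=0  nor  $4, $4, $3        | $0=0 $1=11 $2=1 $3=5 $4=65520
PC=1  slti  $1, $2, 9        | $0=0 $1=1 $2=1 $3=5 $4=65520
PC=2  addi  $1, $4, 14       | $0=0 $1=65534 $2=1 $3=5 $4=65520
PC=3  beq  $1, $0, L1        | $0=0 $1=65534 $2=1 $3=5 $4=65520  [not taken]
PC=4  add  $4, $1, $0        | $0=0 $1=65534 $2=1 $3=5 $4=65534
PC=5  nor  $4, $1, $3        | $0=0 $1=65534 $2=1 $3=5 $4=0
PC=6  bne  $2, $4, L9        | $0=0 $1=65534 $2=1 $3=5 $4=0  [TAKEN]
PC=7  ori   $4, $3, 11       | $0=0 $1=65534 $2=1 $3=5 $4=15
PC=9  slt  $3, $0, $2        | $0=0 $1=65534 $2=1 $3=1 $4=15
PC=10 add  $3, $4, $4        | $0=0 $1=65534 $2=1 $3=30 $4=15
PC=11 andi  $1, $4, 3        | $0=0 $1=3 $2=1 $3=30 $4=15

15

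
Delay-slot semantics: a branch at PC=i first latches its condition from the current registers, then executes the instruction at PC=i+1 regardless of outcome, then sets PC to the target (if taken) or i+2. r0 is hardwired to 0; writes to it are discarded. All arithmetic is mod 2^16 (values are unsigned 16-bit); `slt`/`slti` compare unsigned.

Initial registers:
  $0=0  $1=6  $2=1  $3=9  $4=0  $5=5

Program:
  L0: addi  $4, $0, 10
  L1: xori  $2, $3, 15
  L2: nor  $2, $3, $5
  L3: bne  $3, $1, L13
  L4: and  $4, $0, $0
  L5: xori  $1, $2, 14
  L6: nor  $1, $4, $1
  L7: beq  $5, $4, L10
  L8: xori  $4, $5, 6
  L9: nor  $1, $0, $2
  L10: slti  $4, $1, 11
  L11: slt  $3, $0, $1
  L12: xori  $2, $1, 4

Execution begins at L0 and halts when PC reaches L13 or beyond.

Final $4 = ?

PC=0  addi  $4, $0, 10       | $0=0 $1=6 $2=1 $3=9 $4=10 $5=5
PC=1  xori  $2, $3, 15       | $0=0 $1=6 $2=6 $3=9 $4=10 $5=5
PC=2  nor  $2, $3, $5        | $0=0 $1=6 $2=65522 $3=9 $4=10 $5=5
PC=3  bne  $3, $1, L13       | $0=0 $1=6 $2=65522 $3=9 $4=10 $5=5  [TAKEN]
PC=4  and  $4, $0, $0        | $0=0 $1=6 $2=65522 $3=9 $4=0 $5=5

0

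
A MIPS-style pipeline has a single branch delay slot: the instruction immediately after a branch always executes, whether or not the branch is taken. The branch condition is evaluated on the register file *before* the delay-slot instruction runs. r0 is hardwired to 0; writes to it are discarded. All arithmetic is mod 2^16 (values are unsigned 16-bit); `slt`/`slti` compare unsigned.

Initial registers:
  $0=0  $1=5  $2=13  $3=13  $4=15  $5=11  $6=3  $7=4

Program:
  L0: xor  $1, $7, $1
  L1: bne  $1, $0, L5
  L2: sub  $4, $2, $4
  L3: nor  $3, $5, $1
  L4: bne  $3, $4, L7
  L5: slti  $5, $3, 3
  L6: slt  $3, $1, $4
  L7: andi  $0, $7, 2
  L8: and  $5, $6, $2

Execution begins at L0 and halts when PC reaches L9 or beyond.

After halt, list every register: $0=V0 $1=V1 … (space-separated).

[0] xor  $1, $7, $1  →  {$0:0, $1:1, $2:13, $3:13, $4:15, $5:11, $6:3, $7:4}
[1] bne  $1, $0, L5  →  {$0:0, $1:1, $2:13, $3:13, $4:15, $5:11, $6:3, $7:4}  ⟨branch taken⟩
[2] sub  $4, $2, $4  →  {$0:0, $1:1, $2:13, $3:13, $4:65534, $5:11, $6:3, $7:4}
[5] slti  $5, $3, 3  →  {$0:0, $1:1, $2:13, $3:13, $4:65534, $5:0, $6:3, $7:4}
[6] slt  $3, $1, $4  →  {$0:0, $1:1, $2:13, $3:1, $4:65534, $5:0, $6:3, $7:4}
[7] andi  $0, $7, 2  →  {$0:0, $1:1, $2:13, $3:1, $4:65534, $5:0, $6:3, $7:4}
[8] and  $5, $6, $2  →  {$0:0, $1:1, $2:13, $3:1, $4:65534, $5:1, $6:3, $7:4}

$0=0 $1=1 $2=13 $3=1 $4=65534 $5=1 $6=3 $7=4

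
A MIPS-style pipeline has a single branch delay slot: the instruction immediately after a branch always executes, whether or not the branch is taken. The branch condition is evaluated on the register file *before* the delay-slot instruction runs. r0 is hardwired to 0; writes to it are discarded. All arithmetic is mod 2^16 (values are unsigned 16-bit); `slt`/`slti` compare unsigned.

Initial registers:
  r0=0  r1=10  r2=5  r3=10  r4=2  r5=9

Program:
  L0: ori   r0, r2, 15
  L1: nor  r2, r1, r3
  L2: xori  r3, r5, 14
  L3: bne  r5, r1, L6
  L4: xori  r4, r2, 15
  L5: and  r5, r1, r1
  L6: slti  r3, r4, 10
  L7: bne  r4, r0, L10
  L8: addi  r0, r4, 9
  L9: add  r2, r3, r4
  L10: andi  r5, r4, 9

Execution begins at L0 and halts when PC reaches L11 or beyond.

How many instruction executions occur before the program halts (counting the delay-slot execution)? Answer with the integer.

#0 ori   r0, r2, 15 ; 0/10/5/10/2/9
#1 nor  r2, r1, r3 ; 0/10/65525/10/2/9
#2 xori  r3, r5, 14 ; 0/10/65525/7/2/9
#3 bne  r5, r1, L6 ; 0/10/65525/7/2/9 ; →target
#4 xori  r4, r2, 15 ; 0/10/65525/7/65530/9
#6 slti  r3, r4, 10 ; 0/10/65525/0/65530/9
#7 bne  r4, r0, L10 ; 0/10/65525/0/65530/9 ; →target
#8 addi  r0, r4, 9 ; 0/10/65525/0/65530/9
#10 andi  r5, r4, 9 ; 0/10/65525/0/65530/8

9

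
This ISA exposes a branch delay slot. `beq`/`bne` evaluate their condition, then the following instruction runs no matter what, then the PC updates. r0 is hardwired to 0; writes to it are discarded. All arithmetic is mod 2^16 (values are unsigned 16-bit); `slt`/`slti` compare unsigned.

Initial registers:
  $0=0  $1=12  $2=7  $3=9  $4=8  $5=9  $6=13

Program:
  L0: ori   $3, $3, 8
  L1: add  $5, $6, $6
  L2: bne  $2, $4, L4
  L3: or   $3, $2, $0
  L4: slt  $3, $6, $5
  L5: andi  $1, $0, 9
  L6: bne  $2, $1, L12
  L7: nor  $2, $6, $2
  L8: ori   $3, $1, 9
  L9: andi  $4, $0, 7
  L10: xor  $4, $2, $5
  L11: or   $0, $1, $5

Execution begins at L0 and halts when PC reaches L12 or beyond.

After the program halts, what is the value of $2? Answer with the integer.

65520

#0 ori   $3, $3, 8 ; 0/12/7/9/8/9/13
#1 add  $5, $6, $6 ; 0/12/7/9/8/26/13
#2 bne  $2, $4, L4 ; 0/12/7/9/8/26/13 ; →target
#3 or   $3, $2, $0 ; 0/12/7/7/8/26/13
#4 slt  $3, $6, $5 ; 0/12/7/1/8/26/13
#5 andi  $1, $0, 9 ; 0/0/7/1/8/26/13
#6 bne  $2, $1, L12 ; 0/0/7/1/8/26/13 ; →target
#7 nor  $2, $6, $2 ; 0/0/65520/1/8/26/13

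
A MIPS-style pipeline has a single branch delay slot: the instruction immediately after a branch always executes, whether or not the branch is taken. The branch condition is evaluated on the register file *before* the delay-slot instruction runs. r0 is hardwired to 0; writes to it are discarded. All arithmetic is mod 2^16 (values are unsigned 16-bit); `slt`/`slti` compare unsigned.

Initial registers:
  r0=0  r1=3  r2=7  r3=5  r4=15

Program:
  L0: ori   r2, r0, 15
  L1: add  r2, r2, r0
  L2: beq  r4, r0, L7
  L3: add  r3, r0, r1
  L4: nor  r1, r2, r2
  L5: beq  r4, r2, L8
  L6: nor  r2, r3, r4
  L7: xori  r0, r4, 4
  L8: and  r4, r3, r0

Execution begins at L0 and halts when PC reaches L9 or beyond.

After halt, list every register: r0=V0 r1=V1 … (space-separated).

r0=0 r1=65520 r2=65520 r3=3 r4=0

#0 ori   r2, r0, 15 ; 0/3/15/5/15
#1 add  r2, r2, r0 ; 0/3/15/5/15
#2 beq  r4, r0, L7 ; 0/3/15/5/15 ; →fallthru
#3 add  r3, r0, r1 ; 0/3/15/3/15
#4 nor  r1, r2, r2 ; 0/65520/15/3/15
#5 beq  r4, r2, L8 ; 0/65520/15/3/15 ; →target
#6 nor  r2, r3, r4 ; 0/65520/65520/3/15
#8 and  r4, r3, r0 ; 0/65520/65520/3/0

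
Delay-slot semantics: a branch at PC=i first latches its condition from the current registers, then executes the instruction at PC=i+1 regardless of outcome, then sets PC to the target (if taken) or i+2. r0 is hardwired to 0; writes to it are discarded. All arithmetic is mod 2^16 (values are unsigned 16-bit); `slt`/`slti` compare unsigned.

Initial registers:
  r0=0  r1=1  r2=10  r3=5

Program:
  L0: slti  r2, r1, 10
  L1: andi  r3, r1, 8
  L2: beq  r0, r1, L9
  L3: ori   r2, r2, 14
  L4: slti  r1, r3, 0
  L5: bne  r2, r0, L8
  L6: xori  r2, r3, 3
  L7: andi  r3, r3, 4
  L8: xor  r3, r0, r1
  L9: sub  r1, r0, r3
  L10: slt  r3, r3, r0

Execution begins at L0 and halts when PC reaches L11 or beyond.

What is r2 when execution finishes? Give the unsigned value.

3

[0] slti  r2, r1, 10  →  {r0:0, r1:1, r2:1, r3:5}
[1] andi  r3, r1, 8  →  {r0:0, r1:1, r2:1, r3:0}
[2] beq  r0, r1, L9  →  {r0:0, r1:1, r2:1, r3:0}  ⟨branch fallthrough⟩
[3] ori   r2, r2, 14  →  {r0:0, r1:1, r2:15, r3:0}
[4] slti  r1, r3, 0  →  {r0:0, r1:0, r2:15, r3:0}
[5] bne  r2, r0, L8  →  {r0:0, r1:0, r2:15, r3:0}  ⟨branch taken⟩
[6] xori  r2, r3, 3  →  {r0:0, r1:0, r2:3, r3:0}
[8] xor  r3, r0, r1  →  {r0:0, r1:0, r2:3, r3:0}
[9] sub  r1, r0, r3  →  {r0:0, r1:0, r2:3, r3:0}
[10] slt  r3, r3, r0  →  {r0:0, r1:0, r2:3, r3:0}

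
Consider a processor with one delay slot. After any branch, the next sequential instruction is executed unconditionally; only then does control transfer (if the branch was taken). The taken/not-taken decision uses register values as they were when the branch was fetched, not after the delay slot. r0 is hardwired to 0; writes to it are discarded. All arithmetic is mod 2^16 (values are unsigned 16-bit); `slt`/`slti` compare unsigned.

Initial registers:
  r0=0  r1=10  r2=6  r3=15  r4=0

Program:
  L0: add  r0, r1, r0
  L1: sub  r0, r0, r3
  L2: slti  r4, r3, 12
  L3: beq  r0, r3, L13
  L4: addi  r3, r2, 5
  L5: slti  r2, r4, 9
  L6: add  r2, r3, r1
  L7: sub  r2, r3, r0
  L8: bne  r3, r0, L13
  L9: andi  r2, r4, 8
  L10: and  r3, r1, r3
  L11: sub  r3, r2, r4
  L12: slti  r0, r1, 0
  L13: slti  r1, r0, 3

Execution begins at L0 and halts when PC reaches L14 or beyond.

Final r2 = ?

[0] add  r0, r1, r0  →  {r0:0, r1:10, r2:6, r3:15, r4:0}
[1] sub  r0, r0, r3  →  {r0:0, r1:10, r2:6, r3:15, r4:0}
[2] slti  r4, r3, 12  →  {r0:0, r1:10, r2:6, r3:15, r4:0}
[3] beq  r0, r3, L13  →  {r0:0, r1:10, r2:6, r3:15, r4:0}  ⟨branch fallthrough⟩
[4] addi  r3, r2, 5  →  {r0:0, r1:10, r2:6, r3:11, r4:0}
[5] slti  r2, r4, 9  →  {r0:0, r1:10, r2:1, r3:11, r4:0}
[6] add  r2, r3, r1  →  {r0:0, r1:10, r2:21, r3:11, r4:0}
[7] sub  r2, r3, r0  →  {r0:0, r1:10, r2:11, r3:11, r4:0}
[8] bne  r3, r0, L13  →  {r0:0, r1:10, r2:11, r3:11, r4:0}  ⟨branch taken⟩
[9] andi  r2, r4, 8  →  {r0:0, r1:10, r2:0, r3:11, r4:0}
[13] slti  r1, r0, 3  →  {r0:0, r1:1, r2:0, r3:11, r4:0}

0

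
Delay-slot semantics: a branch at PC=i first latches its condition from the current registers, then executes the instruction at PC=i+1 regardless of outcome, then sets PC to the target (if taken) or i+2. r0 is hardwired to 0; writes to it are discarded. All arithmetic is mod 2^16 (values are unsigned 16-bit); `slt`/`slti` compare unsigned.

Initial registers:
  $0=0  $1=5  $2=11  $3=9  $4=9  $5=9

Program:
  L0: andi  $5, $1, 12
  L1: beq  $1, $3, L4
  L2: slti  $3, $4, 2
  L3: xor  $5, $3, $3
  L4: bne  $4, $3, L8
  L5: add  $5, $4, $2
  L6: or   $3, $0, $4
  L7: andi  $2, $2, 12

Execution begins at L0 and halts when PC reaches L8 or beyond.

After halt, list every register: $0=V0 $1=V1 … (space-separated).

$0=0 $1=5 $2=11 $3=0 $4=9 $5=20

#0 andi  $5, $1, 12 ; 0/5/11/9/9/4
#1 beq  $1, $3, L4 ; 0/5/11/9/9/4 ; →fallthru
#2 slti  $3, $4, 2 ; 0/5/11/0/9/4
#3 xor  $5, $3, $3 ; 0/5/11/0/9/0
#4 bne  $4, $3, L8 ; 0/5/11/0/9/0 ; →target
#5 add  $5, $4, $2 ; 0/5/11/0/9/20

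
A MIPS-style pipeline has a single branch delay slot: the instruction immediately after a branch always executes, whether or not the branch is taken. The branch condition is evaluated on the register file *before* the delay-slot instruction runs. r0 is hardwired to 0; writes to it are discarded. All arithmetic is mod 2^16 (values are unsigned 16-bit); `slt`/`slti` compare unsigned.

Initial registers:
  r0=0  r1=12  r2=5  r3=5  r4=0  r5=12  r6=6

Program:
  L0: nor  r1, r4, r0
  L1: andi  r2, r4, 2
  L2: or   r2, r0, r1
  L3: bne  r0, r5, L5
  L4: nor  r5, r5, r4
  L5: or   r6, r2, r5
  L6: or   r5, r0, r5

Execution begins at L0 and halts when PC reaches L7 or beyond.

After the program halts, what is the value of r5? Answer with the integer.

#0 nor  r1, r4, r0 ; 0/65535/5/5/0/12/6
#1 andi  r2, r4, 2 ; 0/65535/0/5/0/12/6
#2 or   r2, r0, r1 ; 0/65535/65535/5/0/12/6
#3 bne  r0, r5, L5 ; 0/65535/65535/5/0/12/6 ; →target
#4 nor  r5, r5, r4 ; 0/65535/65535/5/0/65523/6
#5 or   r6, r2, r5 ; 0/65535/65535/5/0/65523/65535
#6 or   r5, r0, r5 ; 0/65535/65535/5/0/65523/65535

65523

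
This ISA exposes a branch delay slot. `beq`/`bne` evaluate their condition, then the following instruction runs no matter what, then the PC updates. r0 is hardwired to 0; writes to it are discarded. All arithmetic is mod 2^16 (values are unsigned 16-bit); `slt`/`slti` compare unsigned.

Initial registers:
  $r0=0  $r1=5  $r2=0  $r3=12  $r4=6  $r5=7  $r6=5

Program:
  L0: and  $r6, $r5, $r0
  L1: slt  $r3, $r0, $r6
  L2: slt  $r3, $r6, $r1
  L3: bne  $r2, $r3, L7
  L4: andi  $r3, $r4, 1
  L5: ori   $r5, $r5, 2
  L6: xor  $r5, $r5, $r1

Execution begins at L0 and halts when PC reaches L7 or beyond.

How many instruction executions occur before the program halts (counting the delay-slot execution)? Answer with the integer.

5

#0 and  $r6, $r5, $r0 ; 0/5/0/12/6/7/0
#1 slt  $r3, $r0, $r6 ; 0/5/0/0/6/7/0
#2 slt  $r3, $r6, $r1 ; 0/5/0/1/6/7/0
#3 bne  $r2, $r3, L7 ; 0/5/0/1/6/7/0 ; →target
#4 andi  $r3, $r4, 1 ; 0/5/0/0/6/7/0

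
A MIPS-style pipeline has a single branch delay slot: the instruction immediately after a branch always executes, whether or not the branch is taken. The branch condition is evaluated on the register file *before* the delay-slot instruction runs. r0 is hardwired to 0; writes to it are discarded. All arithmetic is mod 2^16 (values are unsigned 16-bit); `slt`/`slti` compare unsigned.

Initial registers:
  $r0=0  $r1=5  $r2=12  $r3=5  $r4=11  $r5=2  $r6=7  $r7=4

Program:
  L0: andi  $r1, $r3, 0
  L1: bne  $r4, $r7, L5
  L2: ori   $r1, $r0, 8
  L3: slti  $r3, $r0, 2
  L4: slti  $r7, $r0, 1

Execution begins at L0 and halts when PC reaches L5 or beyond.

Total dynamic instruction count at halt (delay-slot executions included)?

3

#0 andi  $r1, $r3, 0 ; 0/0/12/5/11/2/7/4
#1 bne  $r4, $r7, L5 ; 0/0/12/5/11/2/7/4 ; →target
#2 ori   $r1, $r0, 8 ; 0/8/12/5/11/2/7/4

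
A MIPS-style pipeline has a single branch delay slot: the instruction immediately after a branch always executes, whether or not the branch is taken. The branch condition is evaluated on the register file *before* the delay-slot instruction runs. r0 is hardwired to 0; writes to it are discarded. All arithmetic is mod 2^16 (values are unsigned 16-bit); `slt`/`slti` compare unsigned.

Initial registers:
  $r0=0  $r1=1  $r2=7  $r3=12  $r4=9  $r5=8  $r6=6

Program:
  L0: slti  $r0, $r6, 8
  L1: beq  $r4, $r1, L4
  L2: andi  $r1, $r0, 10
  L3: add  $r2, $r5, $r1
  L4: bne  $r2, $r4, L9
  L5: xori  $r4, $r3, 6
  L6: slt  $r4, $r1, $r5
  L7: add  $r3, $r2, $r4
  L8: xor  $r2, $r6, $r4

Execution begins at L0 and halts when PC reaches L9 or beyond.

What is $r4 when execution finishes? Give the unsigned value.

[0] slti  $r0, $r6, 8  →  {$r0:0, $r1:1, $r2:7, $r3:12, $r4:9, $r5:8, $r6:6}
[1] beq  $r4, $r1, L4  →  {$r0:0, $r1:1, $r2:7, $r3:12, $r4:9, $r5:8, $r6:6}  ⟨branch fallthrough⟩
[2] andi  $r1, $r0, 10  →  {$r0:0, $r1:0, $r2:7, $r3:12, $r4:9, $r5:8, $r6:6}
[3] add  $r2, $r5, $r1  →  {$r0:0, $r1:0, $r2:8, $r3:12, $r4:9, $r5:8, $r6:6}
[4] bne  $r2, $r4, L9  →  {$r0:0, $r1:0, $r2:8, $r3:12, $r4:9, $r5:8, $r6:6}  ⟨branch taken⟩
[5] xori  $r4, $r3, 6  →  {$r0:0, $r1:0, $r2:8, $r3:12, $r4:10, $r5:8, $r6:6}

10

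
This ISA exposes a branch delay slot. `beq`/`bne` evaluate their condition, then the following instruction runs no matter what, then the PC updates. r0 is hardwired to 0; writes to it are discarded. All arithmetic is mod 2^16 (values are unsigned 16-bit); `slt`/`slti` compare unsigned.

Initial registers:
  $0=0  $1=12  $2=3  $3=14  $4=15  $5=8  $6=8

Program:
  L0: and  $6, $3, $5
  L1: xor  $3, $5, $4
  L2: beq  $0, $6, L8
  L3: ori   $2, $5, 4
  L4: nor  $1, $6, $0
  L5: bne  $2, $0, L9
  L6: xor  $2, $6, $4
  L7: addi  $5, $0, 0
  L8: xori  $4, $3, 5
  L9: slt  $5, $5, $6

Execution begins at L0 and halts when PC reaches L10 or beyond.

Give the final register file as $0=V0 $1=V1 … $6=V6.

$0=0 $1=65527 $2=7 $3=7 $4=15 $5=0 $6=8

PC=0  and  $6, $3, $5        | $0=0 $1=12 $2=3 $3=14 $4=15 $5=8 $6=8
PC=1  xor  $3, $5, $4        | $0=0 $1=12 $2=3 $3=7 $4=15 $5=8 $6=8
PC=2  beq  $0, $6, L8        | $0=0 $1=12 $2=3 $3=7 $4=15 $5=8 $6=8  [not taken]
PC=3  ori   $2, $5, 4        | $0=0 $1=12 $2=12 $3=7 $4=15 $5=8 $6=8
PC=4  nor  $1, $6, $0        | $0=0 $1=65527 $2=12 $3=7 $4=15 $5=8 $6=8
PC=5  bne  $2, $0, L9        | $0=0 $1=65527 $2=12 $3=7 $4=15 $5=8 $6=8  [TAKEN]
PC=6  xor  $2, $6, $4        | $0=0 $1=65527 $2=7 $3=7 $4=15 $5=8 $6=8
PC=9  slt  $5, $5, $6        | $0=0 $1=65527 $2=7 $3=7 $4=15 $5=0 $6=8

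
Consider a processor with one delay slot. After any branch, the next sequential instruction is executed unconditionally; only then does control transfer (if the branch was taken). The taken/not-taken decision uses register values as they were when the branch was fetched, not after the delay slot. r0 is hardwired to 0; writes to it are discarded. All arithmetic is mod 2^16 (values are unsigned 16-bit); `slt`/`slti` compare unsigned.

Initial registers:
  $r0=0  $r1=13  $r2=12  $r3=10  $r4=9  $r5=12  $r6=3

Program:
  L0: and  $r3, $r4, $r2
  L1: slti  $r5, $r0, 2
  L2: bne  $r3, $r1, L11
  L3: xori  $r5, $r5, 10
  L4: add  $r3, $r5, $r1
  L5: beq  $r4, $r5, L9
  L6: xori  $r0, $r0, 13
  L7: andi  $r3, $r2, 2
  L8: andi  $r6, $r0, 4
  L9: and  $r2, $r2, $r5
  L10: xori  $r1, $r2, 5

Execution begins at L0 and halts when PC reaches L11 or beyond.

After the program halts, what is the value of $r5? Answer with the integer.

  step pc=0: and  $r3, $r4, $r2  regs=(0,13,12,8,9,12,3)
  step pc=1: slti  $r5, $r0, 2  regs=(0,13,12,8,9,1,3)
  step pc=2: bne  $r3, $r1, L11  cond=T  regs=(0,13,12,8,9,1,3)
  step pc=3: xori  $r5, $r5, 10  regs=(0,13,12,8,9,11,3)

11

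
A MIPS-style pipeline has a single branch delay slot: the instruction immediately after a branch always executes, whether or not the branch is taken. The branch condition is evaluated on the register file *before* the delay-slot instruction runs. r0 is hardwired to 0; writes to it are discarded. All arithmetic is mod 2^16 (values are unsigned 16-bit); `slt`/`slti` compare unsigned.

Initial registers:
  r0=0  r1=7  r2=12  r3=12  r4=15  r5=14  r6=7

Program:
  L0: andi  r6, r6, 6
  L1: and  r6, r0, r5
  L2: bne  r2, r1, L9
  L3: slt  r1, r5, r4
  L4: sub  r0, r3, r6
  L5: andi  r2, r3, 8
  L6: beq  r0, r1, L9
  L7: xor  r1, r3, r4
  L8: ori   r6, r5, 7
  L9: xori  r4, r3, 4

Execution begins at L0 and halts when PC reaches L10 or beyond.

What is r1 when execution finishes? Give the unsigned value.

PC=0  andi  r6, r6, 6        | r0=0 r1=7 r2=12 r3=12 r4=15 r5=14 r6=6
PC=1  and  r6, r0, r5        | r0=0 r1=7 r2=12 r3=12 r4=15 r5=14 r6=0
PC=2  bne  r2, r1, L9        | r0=0 r1=7 r2=12 r3=12 r4=15 r5=14 r6=0  [TAKEN]
PC=3  slt  r1, r5, r4        | r0=0 r1=1 r2=12 r3=12 r4=15 r5=14 r6=0
PC=9  xori  r4, r3, 4        | r0=0 r1=1 r2=12 r3=12 r4=8 r5=14 r6=0

1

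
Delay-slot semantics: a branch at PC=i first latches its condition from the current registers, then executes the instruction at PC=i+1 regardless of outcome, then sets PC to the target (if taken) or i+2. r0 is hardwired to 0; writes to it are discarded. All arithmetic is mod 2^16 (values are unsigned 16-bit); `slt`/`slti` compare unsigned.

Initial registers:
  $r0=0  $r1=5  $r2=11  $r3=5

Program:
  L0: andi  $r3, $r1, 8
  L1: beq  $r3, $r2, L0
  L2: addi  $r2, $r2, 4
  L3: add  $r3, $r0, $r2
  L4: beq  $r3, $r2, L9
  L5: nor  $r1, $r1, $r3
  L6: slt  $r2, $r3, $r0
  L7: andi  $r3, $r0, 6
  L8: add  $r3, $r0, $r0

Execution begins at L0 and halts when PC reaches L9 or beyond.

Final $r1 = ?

65520

#0 andi  $r3, $r1, 8 ; 0/5/11/0
#1 beq  $r3, $r2, L0 ; 0/5/11/0 ; →fallthru
#2 addi  $r2, $r2, 4 ; 0/5/15/0
#3 add  $r3, $r0, $r2 ; 0/5/15/15
#4 beq  $r3, $r2, L9 ; 0/5/15/15 ; →target
#5 nor  $r1, $r1, $r3 ; 0/65520/15/15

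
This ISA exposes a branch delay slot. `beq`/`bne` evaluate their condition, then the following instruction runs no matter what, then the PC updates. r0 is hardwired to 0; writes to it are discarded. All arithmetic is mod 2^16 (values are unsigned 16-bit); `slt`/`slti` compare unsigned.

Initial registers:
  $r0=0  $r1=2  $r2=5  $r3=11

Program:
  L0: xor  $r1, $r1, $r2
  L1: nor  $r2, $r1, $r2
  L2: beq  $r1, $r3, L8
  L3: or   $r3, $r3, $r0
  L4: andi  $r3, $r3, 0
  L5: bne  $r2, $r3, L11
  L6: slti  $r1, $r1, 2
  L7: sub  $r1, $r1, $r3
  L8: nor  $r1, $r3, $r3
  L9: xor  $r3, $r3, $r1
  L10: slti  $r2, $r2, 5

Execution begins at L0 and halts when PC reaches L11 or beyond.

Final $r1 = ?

0

PC=0  xor  $r1, $r1, $r2     | $r0=0 $r1=7 $r2=5 $r3=11
PC=1  nor  $r2, $r1, $r2     | $r0=0 $r1=7 $r2=65528 $r3=11
PC=2  beq  $r1, $r3, L8      | $r0=0 $r1=7 $r2=65528 $r3=11  [not taken]
PC=3  or   $r3, $r3, $r0     | $r0=0 $r1=7 $r2=65528 $r3=11
PC=4  andi  $r3, $r3, 0      | $r0=0 $r1=7 $r2=65528 $r3=0
PC=5  bne  $r2, $r3, L11     | $r0=0 $r1=7 $r2=65528 $r3=0  [TAKEN]
PC=6  slti  $r1, $r1, 2      | $r0=0 $r1=0 $r2=65528 $r3=0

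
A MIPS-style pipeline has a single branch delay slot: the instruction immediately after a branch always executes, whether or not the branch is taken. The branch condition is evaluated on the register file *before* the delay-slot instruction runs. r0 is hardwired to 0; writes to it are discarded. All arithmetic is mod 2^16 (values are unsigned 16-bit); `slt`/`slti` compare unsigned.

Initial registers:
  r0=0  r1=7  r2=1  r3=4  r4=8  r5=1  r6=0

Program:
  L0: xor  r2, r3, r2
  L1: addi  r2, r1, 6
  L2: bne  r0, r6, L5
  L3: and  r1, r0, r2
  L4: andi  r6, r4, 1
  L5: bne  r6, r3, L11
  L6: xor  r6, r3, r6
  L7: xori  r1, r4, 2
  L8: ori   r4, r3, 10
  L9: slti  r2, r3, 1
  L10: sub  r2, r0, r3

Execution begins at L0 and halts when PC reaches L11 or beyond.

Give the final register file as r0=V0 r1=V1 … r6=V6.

#0 xor  r2, r3, r2 ; 0/7/5/4/8/1/0
#1 addi  r2, r1, 6 ; 0/7/13/4/8/1/0
#2 bne  r0, r6, L5 ; 0/7/13/4/8/1/0 ; →fallthru
#3 and  r1, r0, r2 ; 0/0/13/4/8/1/0
#4 andi  r6, r4, 1 ; 0/0/13/4/8/1/0
#5 bne  r6, r3, L11 ; 0/0/13/4/8/1/0 ; →target
#6 xor  r6, r3, r6 ; 0/0/13/4/8/1/4

r0=0 r1=0 r2=13 r3=4 r4=8 r5=1 r6=4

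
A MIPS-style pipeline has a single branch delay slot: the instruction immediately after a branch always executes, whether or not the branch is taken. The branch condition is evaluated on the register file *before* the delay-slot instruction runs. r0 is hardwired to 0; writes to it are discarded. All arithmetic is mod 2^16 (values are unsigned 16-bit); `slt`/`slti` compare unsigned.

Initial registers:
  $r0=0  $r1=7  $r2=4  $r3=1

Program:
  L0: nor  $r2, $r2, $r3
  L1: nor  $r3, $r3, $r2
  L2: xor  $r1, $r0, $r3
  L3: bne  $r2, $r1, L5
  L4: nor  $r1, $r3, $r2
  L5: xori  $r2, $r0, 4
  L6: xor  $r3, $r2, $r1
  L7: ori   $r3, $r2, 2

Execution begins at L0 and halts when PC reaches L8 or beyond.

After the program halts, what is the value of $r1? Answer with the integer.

#0 nor  $r2, $r2, $r3 ; 0/7/65530/1
#1 nor  $r3, $r3, $r2 ; 0/7/65530/4
#2 xor  $r1, $r0, $r3 ; 0/4/65530/4
#3 bne  $r2, $r1, L5 ; 0/4/65530/4 ; →target
#4 nor  $r1, $r3, $r2 ; 0/1/65530/4
#5 xori  $r2, $r0, 4 ; 0/1/4/4
#6 xor  $r3, $r2, $r1 ; 0/1/4/5
#7 ori   $r3, $r2, 2 ; 0/1/4/6

1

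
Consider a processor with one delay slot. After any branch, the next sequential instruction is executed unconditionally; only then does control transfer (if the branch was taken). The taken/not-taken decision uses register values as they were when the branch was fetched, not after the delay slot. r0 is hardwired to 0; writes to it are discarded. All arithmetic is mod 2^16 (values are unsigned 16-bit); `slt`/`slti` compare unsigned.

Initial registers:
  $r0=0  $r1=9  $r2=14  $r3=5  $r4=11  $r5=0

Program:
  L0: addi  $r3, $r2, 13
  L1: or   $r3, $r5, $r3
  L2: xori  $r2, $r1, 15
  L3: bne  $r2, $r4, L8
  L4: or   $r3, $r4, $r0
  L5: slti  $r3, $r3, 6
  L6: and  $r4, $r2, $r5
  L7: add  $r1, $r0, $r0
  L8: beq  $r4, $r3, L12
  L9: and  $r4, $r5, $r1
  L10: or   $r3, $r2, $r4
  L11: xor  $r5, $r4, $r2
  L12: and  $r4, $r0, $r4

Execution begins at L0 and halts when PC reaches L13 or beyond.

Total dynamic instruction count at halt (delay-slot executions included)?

8

  step pc=0: addi  $r3, $r2, 13  regs=(0,9,14,27,11,0)
  step pc=1: or   $r3, $r5, $r3  regs=(0,9,14,27,11,0)
  step pc=2: xori  $r2, $r1, 15  regs=(0,9,6,27,11,0)
  step pc=3: bne  $r2, $r4, L8  cond=T  regs=(0,9,6,27,11,0)
  step pc=4: or   $r3, $r4, $r0  regs=(0,9,6,11,11,0)
  step pc=8: beq  $r4, $r3, L12  cond=T  regs=(0,9,6,11,11,0)
  step pc=9: and  $r4, $r5, $r1  regs=(0,9,6,11,0,0)
  step pc=12: and  $r4, $r0, $r4  regs=(0,9,6,11,0,0)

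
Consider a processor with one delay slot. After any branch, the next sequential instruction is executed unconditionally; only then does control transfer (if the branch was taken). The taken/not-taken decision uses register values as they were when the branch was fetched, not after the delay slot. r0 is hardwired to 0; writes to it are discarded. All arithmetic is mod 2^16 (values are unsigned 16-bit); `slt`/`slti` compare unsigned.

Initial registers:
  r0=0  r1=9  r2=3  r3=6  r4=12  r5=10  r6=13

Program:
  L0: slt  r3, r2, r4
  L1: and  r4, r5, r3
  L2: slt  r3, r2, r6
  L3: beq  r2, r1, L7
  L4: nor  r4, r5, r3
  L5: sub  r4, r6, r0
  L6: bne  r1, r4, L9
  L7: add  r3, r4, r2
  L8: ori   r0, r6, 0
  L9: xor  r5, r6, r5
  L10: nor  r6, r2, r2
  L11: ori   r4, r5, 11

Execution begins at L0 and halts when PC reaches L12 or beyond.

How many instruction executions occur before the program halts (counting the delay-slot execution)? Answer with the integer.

11

#0 slt  r3, r2, r4 ; 0/9/3/1/12/10/13
#1 and  r4, r5, r3 ; 0/9/3/1/0/10/13
#2 slt  r3, r2, r6 ; 0/9/3/1/0/10/13
#3 beq  r2, r1, L7 ; 0/9/3/1/0/10/13 ; →fallthru
#4 nor  r4, r5, r3 ; 0/9/3/1/65524/10/13
#5 sub  r4, r6, r0 ; 0/9/3/1/13/10/13
#6 bne  r1, r4, L9 ; 0/9/3/1/13/10/13 ; →target
#7 add  r3, r4, r2 ; 0/9/3/16/13/10/13
#9 xor  r5, r6, r5 ; 0/9/3/16/13/7/13
#10 nor  r6, r2, r2 ; 0/9/3/16/13/7/65532
#11 ori   r4, r5, 11 ; 0/9/3/16/15/7/65532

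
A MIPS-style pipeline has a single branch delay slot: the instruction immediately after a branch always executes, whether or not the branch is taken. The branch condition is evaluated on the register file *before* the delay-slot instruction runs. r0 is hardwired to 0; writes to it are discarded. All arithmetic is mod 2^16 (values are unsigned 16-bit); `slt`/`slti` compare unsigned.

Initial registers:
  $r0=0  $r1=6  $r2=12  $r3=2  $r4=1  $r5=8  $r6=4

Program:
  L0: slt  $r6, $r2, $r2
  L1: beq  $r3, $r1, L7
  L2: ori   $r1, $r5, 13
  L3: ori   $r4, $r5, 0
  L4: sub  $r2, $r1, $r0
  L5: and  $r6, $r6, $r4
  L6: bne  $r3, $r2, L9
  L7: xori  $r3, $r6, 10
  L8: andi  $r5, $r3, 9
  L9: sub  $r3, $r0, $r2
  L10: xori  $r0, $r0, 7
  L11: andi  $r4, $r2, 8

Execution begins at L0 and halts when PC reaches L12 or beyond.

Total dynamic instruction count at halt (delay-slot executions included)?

11

#0 slt  $r6, $r2, $r2 ; 0/6/12/2/1/8/0
#1 beq  $r3, $r1, L7 ; 0/6/12/2/1/8/0 ; →fallthru
#2 ori   $r1, $r5, 13 ; 0/13/12/2/1/8/0
#3 ori   $r4, $r5, 0 ; 0/13/12/2/8/8/0
#4 sub  $r2, $r1, $r0 ; 0/13/13/2/8/8/0
#5 and  $r6, $r6, $r4 ; 0/13/13/2/8/8/0
#6 bne  $r3, $r2, L9 ; 0/13/13/2/8/8/0 ; →target
#7 xori  $r3, $r6, 10 ; 0/13/13/10/8/8/0
#9 sub  $r3, $r0, $r2 ; 0/13/13/65523/8/8/0
#10 xori  $r0, $r0, 7 ; 0/13/13/65523/8/8/0
#11 andi  $r4, $r2, 8 ; 0/13/13/65523/8/8/0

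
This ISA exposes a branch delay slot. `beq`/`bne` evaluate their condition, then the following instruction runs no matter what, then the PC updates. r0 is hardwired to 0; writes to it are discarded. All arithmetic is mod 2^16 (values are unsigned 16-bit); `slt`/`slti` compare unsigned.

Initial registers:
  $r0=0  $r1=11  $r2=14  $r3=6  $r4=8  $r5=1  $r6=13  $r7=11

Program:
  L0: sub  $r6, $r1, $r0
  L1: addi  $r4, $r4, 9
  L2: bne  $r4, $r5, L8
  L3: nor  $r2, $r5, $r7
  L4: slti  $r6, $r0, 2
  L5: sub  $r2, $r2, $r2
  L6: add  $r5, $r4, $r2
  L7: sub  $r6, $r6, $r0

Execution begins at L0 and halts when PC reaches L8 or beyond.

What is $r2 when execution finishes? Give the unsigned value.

65524

  step pc=0: sub  $r6, $r1, $r0  regs=(0,11,14,6,8,1,11,11)
  step pc=1: addi  $r4, $r4, 9  regs=(0,11,14,6,17,1,11,11)
  step pc=2: bne  $r4, $r5, L8  cond=T  regs=(0,11,14,6,17,1,11,11)
  step pc=3: nor  $r2, $r5, $r7  regs=(0,11,65524,6,17,1,11,11)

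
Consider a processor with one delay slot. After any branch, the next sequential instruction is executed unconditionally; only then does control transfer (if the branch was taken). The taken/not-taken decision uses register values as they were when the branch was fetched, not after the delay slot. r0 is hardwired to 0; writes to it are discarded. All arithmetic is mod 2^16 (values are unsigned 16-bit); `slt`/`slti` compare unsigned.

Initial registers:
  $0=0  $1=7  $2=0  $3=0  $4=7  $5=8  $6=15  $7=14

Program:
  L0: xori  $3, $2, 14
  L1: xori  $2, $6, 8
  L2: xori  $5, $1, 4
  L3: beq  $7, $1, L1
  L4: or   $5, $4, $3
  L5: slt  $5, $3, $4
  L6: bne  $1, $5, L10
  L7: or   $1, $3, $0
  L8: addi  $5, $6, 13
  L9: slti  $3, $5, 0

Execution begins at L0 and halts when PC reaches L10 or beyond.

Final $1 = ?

PC=0  xori  $3, $2, 14       | $0=0 $1=7 $2=0 $3=14 $4=7 $5=8 $6=15 $7=14
PC=1  xori  $2, $6, 8        | $0=0 $1=7 $2=7 $3=14 $4=7 $5=8 $6=15 $7=14
PC=2  xori  $5, $1, 4        | $0=0 $1=7 $2=7 $3=14 $4=7 $5=3 $6=15 $7=14
PC=3  beq  $7, $1, L1        | $0=0 $1=7 $2=7 $3=14 $4=7 $5=3 $6=15 $7=14  [not taken]
PC=4  or   $5, $4, $3        | $0=0 $1=7 $2=7 $3=14 $4=7 $5=15 $6=15 $7=14
PC=5  slt  $5, $3, $4        | $0=0 $1=7 $2=7 $3=14 $4=7 $5=0 $6=15 $7=14
PC=6  bne  $1, $5, L10       | $0=0 $1=7 $2=7 $3=14 $4=7 $5=0 $6=15 $7=14  [TAKEN]
PC=7  or   $1, $3, $0        | $0=0 $1=14 $2=7 $3=14 $4=7 $5=0 $6=15 $7=14

14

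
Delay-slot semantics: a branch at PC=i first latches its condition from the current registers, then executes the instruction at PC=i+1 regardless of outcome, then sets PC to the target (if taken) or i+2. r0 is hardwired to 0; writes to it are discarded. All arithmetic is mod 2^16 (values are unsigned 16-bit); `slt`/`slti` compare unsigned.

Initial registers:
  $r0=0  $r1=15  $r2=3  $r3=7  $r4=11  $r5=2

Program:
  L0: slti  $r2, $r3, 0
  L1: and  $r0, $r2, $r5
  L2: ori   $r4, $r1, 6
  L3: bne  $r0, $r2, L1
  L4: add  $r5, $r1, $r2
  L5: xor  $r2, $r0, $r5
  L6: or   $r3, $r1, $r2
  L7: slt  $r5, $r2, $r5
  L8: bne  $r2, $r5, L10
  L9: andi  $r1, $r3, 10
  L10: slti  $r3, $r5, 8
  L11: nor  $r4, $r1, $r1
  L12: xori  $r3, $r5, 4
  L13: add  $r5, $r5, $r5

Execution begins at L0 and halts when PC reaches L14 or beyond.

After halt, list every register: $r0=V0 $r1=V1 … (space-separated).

$r0=0 $r1=10 $r2=15 $r3=4 $r4=65525 $r5=0

[0] slti  $r2, $r3, 0  →  {$r0:0, $r1:15, $r2:0, $r3:7, $r4:11, $r5:2}
[1] and  $r0, $r2, $r5  →  {$r0:0, $r1:15, $r2:0, $r3:7, $r4:11, $r5:2}
[2] ori   $r4, $r1, 6  →  {$r0:0, $r1:15, $r2:0, $r3:7, $r4:15, $r5:2}
[3] bne  $r0, $r2, L1  →  {$r0:0, $r1:15, $r2:0, $r3:7, $r4:15, $r5:2}  ⟨branch fallthrough⟩
[4] add  $r5, $r1, $r2  →  {$r0:0, $r1:15, $r2:0, $r3:7, $r4:15, $r5:15}
[5] xor  $r2, $r0, $r5  →  {$r0:0, $r1:15, $r2:15, $r3:7, $r4:15, $r5:15}
[6] or   $r3, $r1, $r2  →  {$r0:0, $r1:15, $r2:15, $r3:15, $r4:15, $r5:15}
[7] slt  $r5, $r2, $r5  →  {$r0:0, $r1:15, $r2:15, $r3:15, $r4:15, $r5:0}
[8] bne  $r2, $r5, L10  →  {$r0:0, $r1:15, $r2:15, $r3:15, $r4:15, $r5:0}  ⟨branch taken⟩
[9] andi  $r1, $r3, 10  →  {$r0:0, $r1:10, $r2:15, $r3:15, $r4:15, $r5:0}
[10] slti  $r3, $r5, 8  →  {$r0:0, $r1:10, $r2:15, $r3:1, $r4:15, $r5:0}
[11] nor  $r4, $r1, $r1  →  {$r0:0, $r1:10, $r2:15, $r3:1, $r4:65525, $r5:0}
[12] xori  $r3, $r5, 4  →  {$r0:0, $r1:10, $r2:15, $r3:4, $r4:65525, $r5:0}
[13] add  $r5, $r5, $r5  →  {$r0:0, $r1:10, $r2:15, $r3:4, $r4:65525, $r5:0}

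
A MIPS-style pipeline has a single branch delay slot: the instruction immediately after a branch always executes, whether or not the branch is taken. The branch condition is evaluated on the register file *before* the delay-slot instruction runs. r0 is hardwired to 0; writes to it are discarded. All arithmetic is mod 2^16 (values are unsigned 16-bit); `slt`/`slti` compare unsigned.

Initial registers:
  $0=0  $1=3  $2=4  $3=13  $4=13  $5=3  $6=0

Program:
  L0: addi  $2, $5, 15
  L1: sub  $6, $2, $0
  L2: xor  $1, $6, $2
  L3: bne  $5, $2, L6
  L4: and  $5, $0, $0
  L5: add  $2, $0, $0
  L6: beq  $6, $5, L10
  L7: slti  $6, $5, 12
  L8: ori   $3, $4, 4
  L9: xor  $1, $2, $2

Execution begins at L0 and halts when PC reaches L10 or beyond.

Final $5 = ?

  step pc=0: addi  $2, $5, 15  regs=(0,3,18,13,13,3,0)
  step pc=1: sub  $6, $2, $0  regs=(0,3,18,13,13,3,18)
  step pc=2: xor  $1, $6, $2  regs=(0,0,18,13,13,3,18)
  step pc=3: bne  $5, $2, L6  cond=T  regs=(0,0,18,13,13,3,18)
  step pc=4: and  $5, $0, $0  regs=(0,0,18,13,13,0,18)
  step pc=6: beq  $6, $5, L10  cond=F  regs=(0,0,18,13,13,0,18)
  step pc=7: slti  $6, $5, 12  regs=(0,0,18,13,13,0,1)
  step pc=8: ori   $3, $4, 4  regs=(0,0,18,13,13,0,1)
  step pc=9: xor  $1, $2, $2  regs=(0,0,18,13,13,0,1)

0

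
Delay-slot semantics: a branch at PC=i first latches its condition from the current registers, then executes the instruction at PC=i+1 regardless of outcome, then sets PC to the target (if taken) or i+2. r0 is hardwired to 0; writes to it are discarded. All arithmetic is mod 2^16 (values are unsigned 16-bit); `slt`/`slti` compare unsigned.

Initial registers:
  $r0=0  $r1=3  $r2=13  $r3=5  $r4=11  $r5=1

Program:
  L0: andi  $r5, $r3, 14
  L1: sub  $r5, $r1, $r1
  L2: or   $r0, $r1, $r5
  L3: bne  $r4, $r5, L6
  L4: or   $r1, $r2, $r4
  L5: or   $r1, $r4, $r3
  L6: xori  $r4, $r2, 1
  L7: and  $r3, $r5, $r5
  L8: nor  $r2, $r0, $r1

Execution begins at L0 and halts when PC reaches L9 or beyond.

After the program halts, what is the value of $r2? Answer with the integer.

65520

#0 andi  $r5, $r3, 14 ; 0/3/13/5/11/4
#1 sub  $r5, $r1, $r1 ; 0/3/13/5/11/0
#2 or   $r0, $r1, $r5 ; 0/3/13/5/11/0
#3 bne  $r4, $r5, L6 ; 0/3/13/5/11/0 ; →target
#4 or   $r1, $r2, $r4 ; 0/15/13/5/11/0
#6 xori  $r4, $r2, 1 ; 0/15/13/5/12/0
#7 and  $r3, $r5, $r5 ; 0/15/13/0/12/0
#8 nor  $r2, $r0, $r1 ; 0/15/65520/0/12/0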